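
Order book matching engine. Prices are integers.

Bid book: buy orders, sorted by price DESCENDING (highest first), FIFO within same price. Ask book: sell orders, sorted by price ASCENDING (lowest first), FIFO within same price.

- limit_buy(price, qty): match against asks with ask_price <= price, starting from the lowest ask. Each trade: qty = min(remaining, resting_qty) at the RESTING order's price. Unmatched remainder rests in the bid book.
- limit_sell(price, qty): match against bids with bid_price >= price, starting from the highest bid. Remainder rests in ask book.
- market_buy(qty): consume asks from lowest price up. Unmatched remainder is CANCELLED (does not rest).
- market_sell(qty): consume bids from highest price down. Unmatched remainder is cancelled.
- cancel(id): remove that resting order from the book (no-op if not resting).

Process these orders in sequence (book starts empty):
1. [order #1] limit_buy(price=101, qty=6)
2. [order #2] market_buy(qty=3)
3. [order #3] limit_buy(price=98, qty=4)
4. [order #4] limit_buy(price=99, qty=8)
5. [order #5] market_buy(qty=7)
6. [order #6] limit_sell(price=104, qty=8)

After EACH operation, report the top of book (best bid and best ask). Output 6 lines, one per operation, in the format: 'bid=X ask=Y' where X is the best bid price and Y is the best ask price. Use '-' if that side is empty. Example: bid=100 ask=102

Answer: bid=101 ask=-
bid=101 ask=-
bid=101 ask=-
bid=101 ask=-
bid=101 ask=-
bid=101 ask=104

Derivation:
After op 1 [order #1] limit_buy(price=101, qty=6): fills=none; bids=[#1:6@101] asks=[-]
After op 2 [order #2] market_buy(qty=3): fills=none; bids=[#1:6@101] asks=[-]
After op 3 [order #3] limit_buy(price=98, qty=4): fills=none; bids=[#1:6@101 #3:4@98] asks=[-]
After op 4 [order #4] limit_buy(price=99, qty=8): fills=none; bids=[#1:6@101 #4:8@99 #3:4@98] asks=[-]
After op 5 [order #5] market_buy(qty=7): fills=none; bids=[#1:6@101 #4:8@99 #3:4@98] asks=[-]
After op 6 [order #6] limit_sell(price=104, qty=8): fills=none; bids=[#1:6@101 #4:8@99 #3:4@98] asks=[#6:8@104]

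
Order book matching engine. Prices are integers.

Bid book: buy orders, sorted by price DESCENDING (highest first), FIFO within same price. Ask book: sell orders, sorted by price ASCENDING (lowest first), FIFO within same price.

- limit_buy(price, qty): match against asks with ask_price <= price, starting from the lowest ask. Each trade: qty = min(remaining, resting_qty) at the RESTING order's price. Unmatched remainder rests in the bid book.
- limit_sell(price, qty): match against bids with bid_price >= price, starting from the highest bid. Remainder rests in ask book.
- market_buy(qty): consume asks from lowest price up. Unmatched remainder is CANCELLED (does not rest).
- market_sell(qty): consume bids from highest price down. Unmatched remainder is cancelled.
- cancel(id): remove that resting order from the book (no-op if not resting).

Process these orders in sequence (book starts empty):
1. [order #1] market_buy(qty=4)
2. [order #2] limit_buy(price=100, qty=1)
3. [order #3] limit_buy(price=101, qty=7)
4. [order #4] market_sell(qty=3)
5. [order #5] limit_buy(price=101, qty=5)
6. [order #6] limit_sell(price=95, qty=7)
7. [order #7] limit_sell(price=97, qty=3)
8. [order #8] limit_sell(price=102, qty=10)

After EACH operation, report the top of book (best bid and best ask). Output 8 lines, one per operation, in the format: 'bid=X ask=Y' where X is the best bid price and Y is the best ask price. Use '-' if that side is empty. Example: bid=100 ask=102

Answer: bid=- ask=-
bid=100 ask=-
bid=101 ask=-
bid=101 ask=-
bid=101 ask=-
bid=101 ask=-
bid=- ask=-
bid=- ask=102

Derivation:
After op 1 [order #1] market_buy(qty=4): fills=none; bids=[-] asks=[-]
After op 2 [order #2] limit_buy(price=100, qty=1): fills=none; bids=[#2:1@100] asks=[-]
After op 3 [order #3] limit_buy(price=101, qty=7): fills=none; bids=[#3:7@101 #2:1@100] asks=[-]
After op 4 [order #4] market_sell(qty=3): fills=#3x#4:3@101; bids=[#3:4@101 #2:1@100] asks=[-]
After op 5 [order #5] limit_buy(price=101, qty=5): fills=none; bids=[#3:4@101 #5:5@101 #2:1@100] asks=[-]
After op 6 [order #6] limit_sell(price=95, qty=7): fills=#3x#6:4@101 #5x#6:3@101; bids=[#5:2@101 #2:1@100] asks=[-]
After op 7 [order #7] limit_sell(price=97, qty=3): fills=#5x#7:2@101 #2x#7:1@100; bids=[-] asks=[-]
After op 8 [order #8] limit_sell(price=102, qty=10): fills=none; bids=[-] asks=[#8:10@102]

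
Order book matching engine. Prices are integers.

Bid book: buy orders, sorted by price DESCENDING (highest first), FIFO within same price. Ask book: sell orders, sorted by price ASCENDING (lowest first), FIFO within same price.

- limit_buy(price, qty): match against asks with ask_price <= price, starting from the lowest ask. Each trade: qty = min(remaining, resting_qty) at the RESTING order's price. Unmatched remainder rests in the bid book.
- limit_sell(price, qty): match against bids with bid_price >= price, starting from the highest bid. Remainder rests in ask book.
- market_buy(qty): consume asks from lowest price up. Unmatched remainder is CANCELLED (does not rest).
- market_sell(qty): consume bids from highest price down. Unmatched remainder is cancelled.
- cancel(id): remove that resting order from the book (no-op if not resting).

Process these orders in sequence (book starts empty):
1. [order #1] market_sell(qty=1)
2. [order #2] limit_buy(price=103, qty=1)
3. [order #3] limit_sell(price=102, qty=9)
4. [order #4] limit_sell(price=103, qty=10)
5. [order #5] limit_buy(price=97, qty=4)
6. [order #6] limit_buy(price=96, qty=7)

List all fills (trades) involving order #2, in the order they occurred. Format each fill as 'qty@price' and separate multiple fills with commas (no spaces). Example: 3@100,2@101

After op 1 [order #1] market_sell(qty=1): fills=none; bids=[-] asks=[-]
After op 2 [order #2] limit_buy(price=103, qty=1): fills=none; bids=[#2:1@103] asks=[-]
After op 3 [order #3] limit_sell(price=102, qty=9): fills=#2x#3:1@103; bids=[-] asks=[#3:8@102]
After op 4 [order #4] limit_sell(price=103, qty=10): fills=none; bids=[-] asks=[#3:8@102 #4:10@103]
After op 5 [order #5] limit_buy(price=97, qty=4): fills=none; bids=[#5:4@97] asks=[#3:8@102 #4:10@103]
After op 6 [order #6] limit_buy(price=96, qty=7): fills=none; bids=[#5:4@97 #6:7@96] asks=[#3:8@102 #4:10@103]

Answer: 1@103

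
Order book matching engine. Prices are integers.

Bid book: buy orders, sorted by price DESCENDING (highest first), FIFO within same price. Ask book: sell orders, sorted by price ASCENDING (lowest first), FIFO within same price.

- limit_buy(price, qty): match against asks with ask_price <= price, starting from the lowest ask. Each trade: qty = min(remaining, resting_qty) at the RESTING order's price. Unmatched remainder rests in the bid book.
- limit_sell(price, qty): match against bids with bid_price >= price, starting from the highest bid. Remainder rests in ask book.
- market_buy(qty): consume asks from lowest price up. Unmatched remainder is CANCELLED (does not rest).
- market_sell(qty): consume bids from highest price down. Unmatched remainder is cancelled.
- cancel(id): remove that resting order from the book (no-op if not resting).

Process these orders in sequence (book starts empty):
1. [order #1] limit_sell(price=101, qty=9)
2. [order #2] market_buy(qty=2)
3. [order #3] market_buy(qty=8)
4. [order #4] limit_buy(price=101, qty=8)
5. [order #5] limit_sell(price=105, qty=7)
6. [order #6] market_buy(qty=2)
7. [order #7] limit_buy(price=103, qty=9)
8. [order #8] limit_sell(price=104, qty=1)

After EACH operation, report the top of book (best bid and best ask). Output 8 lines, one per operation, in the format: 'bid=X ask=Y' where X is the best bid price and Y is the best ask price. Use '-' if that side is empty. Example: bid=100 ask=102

After op 1 [order #1] limit_sell(price=101, qty=9): fills=none; bids=[-] asks=[#1:9@101]
After op 2 [order #2] market_buy(qty=2): fills=#2x#1:2@101; bids=[-] asks=[#1:7@101]
After op 3 [order #3] market_buy(qty=8): fills=#3x#1:7@101; bids=[-] asks=[-]
After op 4 [order #4] limit_buy(price=101, qty=8): fills=none; bids=[#4:8@101] asks=[-]
After op 5 [order #5] limit_sell(price=105, qty=7): fills=none; bids=[#4:8@101] asks=[#5:7@105]
After op 6 [order #6] market_buy(qty=2): fills=#6x#5:2@105; bids=[#4:8@101] asks=[#5:5@105]
After op 7 [order #7] limit_buy(price=103, qty=9): fills=none; bids=[#7:9@103 #4:8@101] asks=[#5:5@105]
After op 8 [order #8] limit_sell(price=104, qty=1): fills=none; bids=[#7:9@103 #4:8@101] asks=[#8:1@104 #5:5@105]

Answer: bid=- ask=101
bid=- ask=101
bid=- ask=-
bid=101 ask=-
bid=101 ask=105
bid=101 ask=105
bid=103 ask=105
bid=103 ask=104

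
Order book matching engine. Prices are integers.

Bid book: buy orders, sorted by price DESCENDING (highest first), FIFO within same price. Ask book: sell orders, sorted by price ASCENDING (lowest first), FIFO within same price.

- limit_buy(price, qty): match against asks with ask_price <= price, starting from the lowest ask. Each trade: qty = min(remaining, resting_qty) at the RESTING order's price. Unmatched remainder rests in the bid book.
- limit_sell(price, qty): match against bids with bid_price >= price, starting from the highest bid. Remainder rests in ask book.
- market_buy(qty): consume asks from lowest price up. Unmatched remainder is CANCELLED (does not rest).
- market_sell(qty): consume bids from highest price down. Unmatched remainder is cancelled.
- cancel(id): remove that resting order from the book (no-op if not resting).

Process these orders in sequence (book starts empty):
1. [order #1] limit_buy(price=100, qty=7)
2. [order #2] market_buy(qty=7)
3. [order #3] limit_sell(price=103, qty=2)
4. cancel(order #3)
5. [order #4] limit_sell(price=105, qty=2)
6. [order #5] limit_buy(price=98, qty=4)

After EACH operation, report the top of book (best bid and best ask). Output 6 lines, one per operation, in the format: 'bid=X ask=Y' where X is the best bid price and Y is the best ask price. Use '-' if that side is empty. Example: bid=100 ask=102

After op 1 [order #1] limit_buy(price=100, qty=7): fills=none; bids=[#1:7@100] asks=[-]
After op 2 [order #2] market_buy(qty=7): fills=none; bids=[#1:7@100] asks=[-]
After op 3 [order #3] limit_sell(price=103, qty=2): fills=none; bids=[#1:7@100] asks=[#3:2@103]
After op 4 cancel(order #3): fills=none; bids=[#1:7@100] asks=[-]
After op 5 [order #4] limit_sell(price=105, qty=2): fills=none; bids=[#1:7@100] asks=[#4:2@105]
After op 6 [order #5] limit_buy(price=98, qty=4): fills=none; bids=[#1:7@100 #5:4@98] asks=[#4:2@105]

Answer: bid=100 ask=-
bid=100 ask=-
bid=100 ask=103
bid=100 ask=-
bid=100 ask=105
bid=100 ask=105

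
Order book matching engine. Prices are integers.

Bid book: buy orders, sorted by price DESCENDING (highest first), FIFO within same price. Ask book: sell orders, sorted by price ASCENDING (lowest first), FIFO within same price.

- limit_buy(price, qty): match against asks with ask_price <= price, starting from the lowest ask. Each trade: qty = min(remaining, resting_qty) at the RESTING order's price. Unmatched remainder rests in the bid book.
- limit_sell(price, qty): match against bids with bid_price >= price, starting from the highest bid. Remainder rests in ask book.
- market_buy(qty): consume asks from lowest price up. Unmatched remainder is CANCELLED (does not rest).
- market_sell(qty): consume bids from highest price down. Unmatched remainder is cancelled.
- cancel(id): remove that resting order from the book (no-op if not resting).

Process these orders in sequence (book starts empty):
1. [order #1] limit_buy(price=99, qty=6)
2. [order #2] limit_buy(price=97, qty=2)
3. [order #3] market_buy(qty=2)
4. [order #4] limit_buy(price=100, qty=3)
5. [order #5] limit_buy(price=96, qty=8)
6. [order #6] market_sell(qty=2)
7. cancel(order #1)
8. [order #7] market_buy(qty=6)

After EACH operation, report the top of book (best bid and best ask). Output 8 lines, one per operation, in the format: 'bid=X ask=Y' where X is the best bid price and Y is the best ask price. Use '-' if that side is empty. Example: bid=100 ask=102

After op 1 [order #1] limit_buy(price=99, qty=6): fills=none; bids=[#1:6@99] asks=[-]
After op 2 [order #2] limit_buy(price=97, qty=2): fills=none; bids=[#1:6@99 #2:2@97] asks=[-]
After op 3 [order #3] market_buy(qty=2): fills=none; bids=[#1:6@99 #2:2@97] asks=[-]
After op 4 [order #4] limit_buy(price=100, qty=3): fills=none; bids=[#4:3@100 #1:6@99 #2:2@97] asks=[-]
After op 5 [order #5] limit_buy(price=96, qty=8): fills=none; bids=[#4:3@100 #1:6@99 #2:2@97 #5:8@96] asks=[-]
After op 6 [order #6] market_sell(qty=2): fills=#4x#6:2@100; bids=[#4:1@100 #1:6@99 #2:2@97 #5:8@96] asks=[-]
After op 7 cancel(order #1): fills=none; bids=[#4:1@100 #2:2@97 #5:8@96] asks=[-]
After op 8 [order #7] market_buy(qty=6): fills=none; bids=[#4:1@100 #2:2@97 #5:8@96] asks=[-]

Answer: bid=99 ask=-
bid=99 ask=-
bid=99 ask=-
bid=100 ask=-
bid=100 ask=-
bid=100 ask=-
bid=100 ask=-
bid=100 ask=-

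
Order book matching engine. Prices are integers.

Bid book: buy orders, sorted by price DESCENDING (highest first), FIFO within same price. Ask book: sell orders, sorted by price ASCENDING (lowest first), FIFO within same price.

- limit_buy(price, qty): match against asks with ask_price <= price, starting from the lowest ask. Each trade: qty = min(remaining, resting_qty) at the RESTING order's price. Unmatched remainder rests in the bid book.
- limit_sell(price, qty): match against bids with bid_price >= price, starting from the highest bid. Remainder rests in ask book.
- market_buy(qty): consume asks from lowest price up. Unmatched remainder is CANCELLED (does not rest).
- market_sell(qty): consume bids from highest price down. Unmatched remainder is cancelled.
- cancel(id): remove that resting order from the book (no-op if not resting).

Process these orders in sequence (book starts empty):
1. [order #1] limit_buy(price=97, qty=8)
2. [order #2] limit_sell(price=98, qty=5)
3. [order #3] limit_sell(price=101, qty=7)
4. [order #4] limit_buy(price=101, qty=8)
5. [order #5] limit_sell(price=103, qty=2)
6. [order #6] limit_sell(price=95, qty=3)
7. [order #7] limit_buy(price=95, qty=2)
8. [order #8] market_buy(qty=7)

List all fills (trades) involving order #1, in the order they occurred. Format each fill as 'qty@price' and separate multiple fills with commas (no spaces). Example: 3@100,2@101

After op 1 [order #1] limit_buy(price=97, qty=8): fills=none; bids=[#1:8@97] asks=[-]
After op 2 [order #2] limit_sell(price=98, qty=5): fills=none; bids=[#1:8@97] asks=[#2:5@98]
After op 3 [order #3] limit_sell(price=101, qty=7): fills=none; bids=[#1:8@97] asks=[#2:5@98 #3:7@101]
After op 4 [order #4] limit_buy(price=101, qty=8): fills=#4x#2:5@98 #4x#3:3@101; bids=[#1:8@97] asks=[#3:4@101]
After op 5 [order #5] limit_sell(price=103, qty=2): fills=none; bids=[#1:8@97] asks=[#3:4@101 #5:2@103]
After op 6 [order #6] limit_sell(price=95, qty=3): fills=#1x#6:3@97; bids=[#1:5@97] asks=[#3:4@101 #5:2@103]
After op 7 [order #7] limit_buy(price=95, qty=2): fills=none; bids=[#1:5@97 #7:2@95] asks=[#3:4@101 #5:2@103]
After op 8 [order #8] market_buy(qty=7): fills=#8x#3:4@101 #8x#5:2@103; bids=[#1:5@97 #7:2@95] asks=[-]

Answer: 3@97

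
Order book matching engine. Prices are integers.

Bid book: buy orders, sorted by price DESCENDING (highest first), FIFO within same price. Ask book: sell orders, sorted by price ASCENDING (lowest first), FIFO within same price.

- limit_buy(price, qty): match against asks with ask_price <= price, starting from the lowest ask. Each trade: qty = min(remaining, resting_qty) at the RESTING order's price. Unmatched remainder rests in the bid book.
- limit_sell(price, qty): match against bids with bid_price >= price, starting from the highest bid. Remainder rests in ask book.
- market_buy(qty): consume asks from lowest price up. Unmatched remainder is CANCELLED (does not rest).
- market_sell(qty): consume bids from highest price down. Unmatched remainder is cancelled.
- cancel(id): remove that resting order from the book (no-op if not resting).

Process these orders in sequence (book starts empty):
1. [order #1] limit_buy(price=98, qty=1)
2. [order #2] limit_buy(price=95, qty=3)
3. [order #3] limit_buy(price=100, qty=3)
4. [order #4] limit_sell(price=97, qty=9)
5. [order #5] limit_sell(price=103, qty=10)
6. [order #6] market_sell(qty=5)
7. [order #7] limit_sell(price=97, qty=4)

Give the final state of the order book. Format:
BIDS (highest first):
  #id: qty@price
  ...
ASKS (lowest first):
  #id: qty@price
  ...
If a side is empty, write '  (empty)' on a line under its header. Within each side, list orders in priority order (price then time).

After op 1 [order #1] limit_buy(price=98, qty=1): fills=none; bids=[#1:1@98] asks=[-]
After op 2 [order #2] limit_buy(price=95, qty=3): fills=none; bids=[#1:1@98 #2:3@95] asks=[-]
After op 3 [order #3] limit_buy(price=100, qty=3): fills=none; bids=[#3:3@100 #1:1@98 #2:3@95] asks=[-]
After op 4 [order #4] limit_sell(price=97, qty=9): fills=#3x#4:3@100 #1x#4:1@98; bids=[#2:3@95] asks=[#4:5@97]
After op 5 [order #5] limit_sell(price=103, qty=10): fills=none; bids=[#2:3@95] asks=[#4:5@97 #5:10@103]
After op 6 [order #6] market_sell(qty=5): fills=#2x#6:3@95; bids=[-] asks=[#4:5@97 #5:10@103]
After op 7 [order #7] limit_sell(price=97, qty=4): fills=none; bids=[-] asks=[#4:5@97 #7:4@97 #5:10@103]

Answer: BIDS (highest first):
  (empty)
ASKS (lowest first):
  #4: 5@97
  #7: 4@97
  #5: 10@103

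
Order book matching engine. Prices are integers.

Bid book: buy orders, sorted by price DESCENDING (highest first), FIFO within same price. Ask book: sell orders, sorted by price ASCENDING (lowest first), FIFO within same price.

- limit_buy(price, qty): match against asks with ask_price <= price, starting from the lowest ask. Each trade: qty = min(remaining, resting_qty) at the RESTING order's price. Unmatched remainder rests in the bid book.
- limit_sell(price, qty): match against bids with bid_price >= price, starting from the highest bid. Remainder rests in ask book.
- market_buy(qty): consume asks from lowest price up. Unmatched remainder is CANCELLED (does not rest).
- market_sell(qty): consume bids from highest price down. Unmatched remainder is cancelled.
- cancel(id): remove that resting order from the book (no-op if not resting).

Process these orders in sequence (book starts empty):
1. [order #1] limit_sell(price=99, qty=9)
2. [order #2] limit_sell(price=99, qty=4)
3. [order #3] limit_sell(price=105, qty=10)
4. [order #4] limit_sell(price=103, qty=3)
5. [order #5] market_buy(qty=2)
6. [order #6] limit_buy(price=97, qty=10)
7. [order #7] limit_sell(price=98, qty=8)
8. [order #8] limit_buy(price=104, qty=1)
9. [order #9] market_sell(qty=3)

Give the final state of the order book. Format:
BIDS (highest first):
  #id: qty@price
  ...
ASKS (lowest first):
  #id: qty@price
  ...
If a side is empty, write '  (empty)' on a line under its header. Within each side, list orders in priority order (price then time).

Answer: BIDS (highest first):
  #6: 7@97
ASKS (lowest first):
  #7: 7@98
  #1: 7@99
  #2: 4@99
  #4: 3@103
  #3: 10@105

Derivation:
After op 1 [order #1] limit_sell(price=99, qty=9): fills=none; bids=[-] asks=[#1:9@99]
After op 2 [order #2] limit_sell(price=99, qty=4): fills=none; bids=[-] asks=[#1:9@99 #2:4@99]
After op 3 [order #3] limit_sell(price=105, qty=10): fills=none; bids=[-] asks=[#1:9@99 #2:4@99 #3:10@105]
After op 4 [order #4] limit_sell(price=103, qty=3): fills=none; bids=[-] asks=[#1:9@99 #2:4@99 #4:3@103 #3:10@105]
After op 5 [order #5] market_buy(qty=2): fills=#5x#1:2@99; bids=[-] asks=[#1:7@99 #2:4@99 #4:3@103 #3:10@105]
After op 6 [order #6] limit_buy(price=97, qty=10): fills=none; bids=[#6:10@97] asks=[#1:7@99 #2:4@99 #4:3@103 #3:10@105]
After op 7 [order #7] limit_sell(price=98, qty=8): fills=none; bids=[#6:10@97] asks=[#7:8@98 #1:7@99 #2:4@99 #4:3@103 #3:10@105]
After op 8 [order #8] limit_buy(price=104, qty=1): fills=#8x#7:1@98; bids=[#6:10@97] asks=[#7:7@98 #1:7@99 #2:4@99 #4:3@103 #3:10@105]
After op 9 [order #9] market_sell(qty=3): fills=#6x#9:3@97; bids=[#6:7@97] asks=[#7:7@98 #1:7@99 #2:4@99 #4:3@103 #3:10@105]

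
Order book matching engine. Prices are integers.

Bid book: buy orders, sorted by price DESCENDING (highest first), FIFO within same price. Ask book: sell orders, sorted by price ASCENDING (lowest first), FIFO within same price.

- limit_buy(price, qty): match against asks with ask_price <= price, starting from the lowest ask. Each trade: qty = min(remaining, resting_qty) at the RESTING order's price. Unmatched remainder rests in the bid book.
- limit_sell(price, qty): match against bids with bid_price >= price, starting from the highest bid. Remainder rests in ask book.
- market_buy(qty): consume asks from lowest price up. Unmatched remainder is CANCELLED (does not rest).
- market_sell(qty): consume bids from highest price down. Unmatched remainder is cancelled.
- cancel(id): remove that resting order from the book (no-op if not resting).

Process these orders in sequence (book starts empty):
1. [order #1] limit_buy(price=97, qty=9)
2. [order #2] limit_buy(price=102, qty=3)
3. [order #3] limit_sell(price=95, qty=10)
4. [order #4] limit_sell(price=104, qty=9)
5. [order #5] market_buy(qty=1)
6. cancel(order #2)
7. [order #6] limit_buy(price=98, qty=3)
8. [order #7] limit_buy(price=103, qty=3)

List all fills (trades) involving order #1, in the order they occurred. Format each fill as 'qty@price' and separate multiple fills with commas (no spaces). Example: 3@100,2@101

Answer: 7@97

Derivation:
After op 1 [order #1] limit_buy(price=97, qty=9): fills=none; bids=[#1:9@97] asks=[-]
After op 2 [order #2] limit_buy(price=102, qty=3): fills=none; bids=[#2:3@102 #1:9@97] asks=[-]
After op 3 [order #3] limit_sell(price=95, qty=10): fills=#2x#3:3@102 #1x#3:7@97; bids=[#1:2@97] asks=[-]
After op 4 [order #4] limit_sell(price=104, qty=9): fills=none; bids=[#1:2@97] asks=[#4:9@104]
After op 5 [order #5] market_buy(qty=1): fills=#5x#4:1@104; bids=[#1:2@97] asks=[#4:8@104]
After op 6 cancel(order #2): fills=none; bids=[#1:2@97] asks=[#4:8@104]
After op 7 [order #6] limit_buy(price=98, qty=3): fills=none; bids=[#6:3@98 #1:2@97] asks=[#4:8@104]
After op 8 [order #7] limit_buy(price=103, qty=3): fills=none; bids=[#7:3@103 #6:3@98 #1:2@97] asks=[#4:8@104]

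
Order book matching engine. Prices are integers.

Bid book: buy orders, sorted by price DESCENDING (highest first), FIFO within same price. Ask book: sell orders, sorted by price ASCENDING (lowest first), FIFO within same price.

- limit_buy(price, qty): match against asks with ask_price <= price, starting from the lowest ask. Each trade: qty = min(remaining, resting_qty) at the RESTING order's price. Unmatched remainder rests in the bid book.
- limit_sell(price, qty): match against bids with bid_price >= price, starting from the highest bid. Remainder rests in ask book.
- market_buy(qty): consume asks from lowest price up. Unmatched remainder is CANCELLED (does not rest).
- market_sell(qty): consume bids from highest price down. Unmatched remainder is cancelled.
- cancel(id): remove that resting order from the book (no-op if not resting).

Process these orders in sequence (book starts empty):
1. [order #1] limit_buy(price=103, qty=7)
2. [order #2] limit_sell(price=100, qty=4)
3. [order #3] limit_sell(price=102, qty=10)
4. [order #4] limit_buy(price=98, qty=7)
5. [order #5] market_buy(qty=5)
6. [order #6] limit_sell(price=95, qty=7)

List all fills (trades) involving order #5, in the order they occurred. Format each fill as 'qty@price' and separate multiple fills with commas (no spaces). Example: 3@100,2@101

After op 1 [order #1] limit_buy(price=103, qty=7): fills=none; bids=[#1:7@103] asks=[-]
After op 2 [order #2] limit_sell(price=100, qty=4): fills=#1x#2:4@103; bids=[#1:3@103] asks=[-]
After op 3 [order #3] limit_sell(price=102, qty=10): fills=#1x#3:3@103; bids=[-] asks=[#3:7@102]
After op 4 [order #4] limit_buy(price=98, qty=7): fills=none; bids=[#4:7@98] asks=[#3:7@102]
After op 5 [order #5] market_buy(qty=5): fills=#5x#3:5@102; bids=[#4:7@98] asks=[#3:2@102]
After op 6 [order #6] limit_sell(price=95, qty=7): fills=#4x#6:7@98; bids=[-] asks=[#3:2@102]

Answer: 5@102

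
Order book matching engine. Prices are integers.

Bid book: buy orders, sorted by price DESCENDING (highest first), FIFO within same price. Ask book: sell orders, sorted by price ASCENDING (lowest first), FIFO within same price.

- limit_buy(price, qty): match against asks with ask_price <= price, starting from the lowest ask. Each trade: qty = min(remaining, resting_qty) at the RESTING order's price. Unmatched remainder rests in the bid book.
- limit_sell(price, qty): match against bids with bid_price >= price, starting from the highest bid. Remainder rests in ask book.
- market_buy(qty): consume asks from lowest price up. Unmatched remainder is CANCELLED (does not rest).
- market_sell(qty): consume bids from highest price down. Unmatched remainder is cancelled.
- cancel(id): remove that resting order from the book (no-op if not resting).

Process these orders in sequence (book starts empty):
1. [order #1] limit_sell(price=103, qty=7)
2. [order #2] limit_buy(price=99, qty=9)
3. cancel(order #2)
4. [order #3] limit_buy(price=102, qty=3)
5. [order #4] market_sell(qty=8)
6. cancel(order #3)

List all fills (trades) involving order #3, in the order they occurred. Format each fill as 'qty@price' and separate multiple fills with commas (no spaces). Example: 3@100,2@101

After op 1 [order #1] limit_sell(price=103, qty=7): fills=none; bids=[-] asks=[#1:7@103]
After op 2 [order #2] limit_buy(price=99, qty=9): fills=none; bids=[#2:9@99] asks=[#1:7@103]
After op 3 cancel(order #2): fills=none; bids=[-] asks=[#1:7@103]
After op 4 [order #3] limit_buy(price=102, qty=3): fills=none; bids=[#3:3@102] asks=[#1:7@103]
After op 5 [order #4] market_sell(qty=8): fills=#3x#4:3@102; bids=[-] asks=[#1:7@103]
After op 6 cancel(order #3): fills=none; bids=[-] asks=[#1:7@103]

Answer: 3@102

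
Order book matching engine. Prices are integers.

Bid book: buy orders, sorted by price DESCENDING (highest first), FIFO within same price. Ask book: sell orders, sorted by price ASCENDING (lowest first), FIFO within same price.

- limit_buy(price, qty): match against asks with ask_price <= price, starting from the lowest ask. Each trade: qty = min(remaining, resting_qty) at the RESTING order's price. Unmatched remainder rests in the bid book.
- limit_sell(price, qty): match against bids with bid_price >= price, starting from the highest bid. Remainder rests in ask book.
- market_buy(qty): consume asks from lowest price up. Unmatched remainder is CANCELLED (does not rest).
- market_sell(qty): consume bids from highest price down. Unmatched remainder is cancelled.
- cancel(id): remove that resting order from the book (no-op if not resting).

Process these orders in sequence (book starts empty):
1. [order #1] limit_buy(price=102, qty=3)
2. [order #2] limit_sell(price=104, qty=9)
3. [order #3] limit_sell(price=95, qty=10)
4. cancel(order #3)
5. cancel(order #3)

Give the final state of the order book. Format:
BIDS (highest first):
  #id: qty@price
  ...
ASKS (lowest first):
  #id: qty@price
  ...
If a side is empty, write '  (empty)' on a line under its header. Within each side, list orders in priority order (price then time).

After op 1 [order #1] limit_buy(price=102, qty=3): fills=none; bids=[#1:3@102] asks=[-]
After op 2 [order #2] limit_sell(price=104, qty=9): fills=none; bids=[#1:3@102] asks=[#2:9@104]
After op 3 [order #3] limit_sell(price=95, qty=10): fills=#1x#3:3@102; bids=[-] asks=[#3:7@95 #2:9@104]
After op 4 cancel(order #3): fills=none; bids=[-] asks=[#2:9@104]
After op 5 cancel(order #3): fills=none; bids=[-] asks=[#2:9@104]

Answer: BIDS (highest first):
  (empty)
ASKS (lowest first):
  #2: 9@104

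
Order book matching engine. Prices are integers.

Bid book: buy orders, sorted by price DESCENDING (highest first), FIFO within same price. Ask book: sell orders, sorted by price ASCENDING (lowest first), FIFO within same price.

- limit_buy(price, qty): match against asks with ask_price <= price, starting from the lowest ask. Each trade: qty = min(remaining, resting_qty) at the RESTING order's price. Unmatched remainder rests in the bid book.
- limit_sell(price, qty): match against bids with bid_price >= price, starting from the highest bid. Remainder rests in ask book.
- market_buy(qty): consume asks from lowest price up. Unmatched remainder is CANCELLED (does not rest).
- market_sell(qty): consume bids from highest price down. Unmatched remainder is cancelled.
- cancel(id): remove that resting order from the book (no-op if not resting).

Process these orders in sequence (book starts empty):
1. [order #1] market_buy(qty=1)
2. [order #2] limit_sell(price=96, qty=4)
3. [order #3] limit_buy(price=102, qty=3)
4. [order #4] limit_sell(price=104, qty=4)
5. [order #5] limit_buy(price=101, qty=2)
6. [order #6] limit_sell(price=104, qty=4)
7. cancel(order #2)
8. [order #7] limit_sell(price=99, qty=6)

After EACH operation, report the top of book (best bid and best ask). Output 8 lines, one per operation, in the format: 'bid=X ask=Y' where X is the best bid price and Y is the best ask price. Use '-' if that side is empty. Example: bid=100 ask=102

Answer: bid=- ask=-
bid=- ask=96
bid=- ask=96
bid=- ask=96
bid=101 ask=104
bid=101 ask=104
bid=101 ask=104
bid=- ask=99

Derivation:
After op 1 [order #1] market_buy(qty=1): fills=none; bids=[-] asks=[-]
After op 2 [order #2] limit_sell(price=96, qty=4): fills=none; bids=[-] asks=[#2:4@96]
After op 3 [order #3] limit_buy(price=102, qty=3): fills=#3x#2:3@96; bids=[-] asks=[#2:1@96]
After op 4 [order #4] limit_sell(price=104, qty=4): fills=none; bids=[-] asks=[#2:1@96 #4:4@104]
After op 5 [order #5] limit_buy(price=101, qty=2): fills=#5x#2:1@96; bids=[#5:1@101] asks=[#4:4@104]
After op 6 [order #6] limit_sell(price=104, qty=4): fills=none; bids=[#5:1@101] asks=[#4:4@104 #6:4@104]
After op 7 cancel(order #2): fills=none; bids=[#5:1@101] asks=[#4:4@104 #6:4@104]
After op 8 [order #7] limit_sell(price=99, qty=6): fills=#5x#7:1@101; bids=[-] asks=[#7:5@99 #4:4@104 #6:4@104]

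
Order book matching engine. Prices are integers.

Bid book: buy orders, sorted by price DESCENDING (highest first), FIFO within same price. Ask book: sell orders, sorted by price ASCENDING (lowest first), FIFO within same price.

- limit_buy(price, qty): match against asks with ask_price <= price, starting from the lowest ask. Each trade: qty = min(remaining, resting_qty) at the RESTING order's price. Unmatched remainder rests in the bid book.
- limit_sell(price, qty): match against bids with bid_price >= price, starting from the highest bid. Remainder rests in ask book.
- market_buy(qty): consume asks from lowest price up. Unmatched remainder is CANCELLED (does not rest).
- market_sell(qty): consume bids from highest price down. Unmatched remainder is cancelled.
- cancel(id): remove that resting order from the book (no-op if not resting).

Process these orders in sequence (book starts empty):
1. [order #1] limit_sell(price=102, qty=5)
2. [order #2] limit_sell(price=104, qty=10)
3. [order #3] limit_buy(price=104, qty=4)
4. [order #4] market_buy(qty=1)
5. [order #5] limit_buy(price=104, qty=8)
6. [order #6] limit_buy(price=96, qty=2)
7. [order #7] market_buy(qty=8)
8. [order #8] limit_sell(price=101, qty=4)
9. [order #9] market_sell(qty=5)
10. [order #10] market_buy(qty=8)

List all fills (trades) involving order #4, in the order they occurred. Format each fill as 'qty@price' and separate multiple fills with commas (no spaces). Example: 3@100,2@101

Answer: 1@102

Derivation:
After op 1 [order #1] limit_sell(price=102, qty=5): fills=none; bids=[-] asks=[#1:5@102]
After op 2 [order #2] limit_sell(price=104, qty=10): fills=none; bids=[-] asks=[#1:5@102 #2:10@104]
After op 3 [order #3] limit_buy(price=104, qty=4): fills=#3x#1:4@102; bids=[-] asks=[#1:1@102 #2:10@104]
After op 4 [order #4] market_buy(qty=1): fills=#4x#1:1@102; bids=[-] asks=[#2:10@104]
After op 5 [order #5] limit_buy(price=104, qty=8): fills=#5x#2:8@104; bids=[-] asks=[#2:2@104]
After op 6 [order #6] limit_buy(price=96, qty=2): fills=none; bids=[#6:2@96] asks=[#2:2@104]
After op 7 [order #7] market_buy(qty=8): fills=#7x#2:2@104; bids=[#6:2@96] asks=[-]
After op 8 [order #8] limit_sell(price=101, qty=4): fills=none; bids=[#6:2@96] asks=[#8:4@101]
After op 9 [order #9] market_sell(qty=5): fills=#6x#9:2@96; bids=[-] asks=[#8:4@101]
After op 10 [order #10] market_buy(qty=8): fills=#10x#8:4@101; bids=[-] asks=[-]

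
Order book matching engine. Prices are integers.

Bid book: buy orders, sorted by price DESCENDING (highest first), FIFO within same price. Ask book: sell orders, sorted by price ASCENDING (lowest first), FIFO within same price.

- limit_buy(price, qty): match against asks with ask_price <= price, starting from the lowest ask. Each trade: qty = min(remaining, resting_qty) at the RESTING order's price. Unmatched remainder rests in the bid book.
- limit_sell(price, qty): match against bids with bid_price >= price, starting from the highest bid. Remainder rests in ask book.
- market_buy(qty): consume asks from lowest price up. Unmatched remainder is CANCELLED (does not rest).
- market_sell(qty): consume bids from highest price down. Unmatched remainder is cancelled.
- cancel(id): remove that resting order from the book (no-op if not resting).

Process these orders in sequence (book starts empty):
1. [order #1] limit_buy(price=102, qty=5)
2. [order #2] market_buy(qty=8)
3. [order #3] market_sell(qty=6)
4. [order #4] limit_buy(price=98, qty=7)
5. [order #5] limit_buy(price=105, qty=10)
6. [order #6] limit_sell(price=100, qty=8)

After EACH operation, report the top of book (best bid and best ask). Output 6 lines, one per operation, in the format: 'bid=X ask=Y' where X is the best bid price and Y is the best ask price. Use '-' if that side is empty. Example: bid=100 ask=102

Answer: bid=102 ask=-
bid=102 ask=-
bid=- ask=-
bid=98 ask=-
bid=105 ask=-
bid=105 ask=-

Derivation:
After op 1 [order #1] limit_buy(price=102, qty=5): fills=none; bids=[#1:5@102] asks=[-]
After op 2 [order #2] market_buy(qty=8): fills=none; bids=[#1:5@102] asks=[-]
After op 3 [order #3] market_sell(qty=6): fills=#1x#3:5@102; bids=[-] asks=[-]
After op 4 [order #4] limit_buy(price=98, qty=7): fills=none; bids=[#4:7@98] asks=[-]
After op 5 [order #5] limit_buy(price=105, qty=10): fills=none; bids=[#5:10@105 #4:7@98] asks=[-]
After op 6 [order #6] limit_sell(price=100, qty=8): fills=#5x#6:8@105; bids=[#5:2@105 #4:7@98] asks=[-]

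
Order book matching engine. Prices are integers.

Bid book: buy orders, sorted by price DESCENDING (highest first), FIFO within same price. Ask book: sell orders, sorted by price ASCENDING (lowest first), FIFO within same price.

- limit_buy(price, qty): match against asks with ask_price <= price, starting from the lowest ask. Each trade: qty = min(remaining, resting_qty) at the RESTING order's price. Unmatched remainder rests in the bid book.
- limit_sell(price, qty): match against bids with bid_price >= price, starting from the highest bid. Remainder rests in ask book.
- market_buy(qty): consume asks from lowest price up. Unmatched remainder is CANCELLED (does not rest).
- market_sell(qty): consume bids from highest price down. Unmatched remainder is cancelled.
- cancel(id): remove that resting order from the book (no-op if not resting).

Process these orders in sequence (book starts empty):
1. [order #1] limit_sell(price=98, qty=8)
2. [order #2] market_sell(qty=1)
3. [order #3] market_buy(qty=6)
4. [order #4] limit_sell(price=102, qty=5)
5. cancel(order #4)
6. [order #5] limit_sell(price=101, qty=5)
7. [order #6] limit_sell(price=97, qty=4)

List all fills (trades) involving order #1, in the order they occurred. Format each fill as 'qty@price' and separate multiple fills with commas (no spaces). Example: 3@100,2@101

Answer: 6@98

Derivation:
After op 1 [order #1] limit_sell(price=98, qty=8): fills=none; bids=[-] asks=[#1:8@98]
After op 2 [order #2] market_sell(qty=1): fills=none; bids=[-] asks=[#1:8@98]
After op 3 [order #3] market_buy(qty=6): fills=#3x#1:6@98; bids=[-] asks=[#1:2@98]
After op 4 [order #4] limit_sell(price=102, qty=5): fills=none; bids=[-] asks=[#1:2@98 #4:5@102]
After op 5 cancel(order #4): fills=none; bids=[-] asks=[#1:2@98]
After op 6 [order #5] limit_sell(price=101, qty=5): fills=none; bids=[-] asks=[#1:2@98 #5:5@101]
After op 7 [order #6] limit_sell(price=97, qty=4): fills=none; bids=[-] asks=[#6:4@97 #1:2@98 #5:5@101]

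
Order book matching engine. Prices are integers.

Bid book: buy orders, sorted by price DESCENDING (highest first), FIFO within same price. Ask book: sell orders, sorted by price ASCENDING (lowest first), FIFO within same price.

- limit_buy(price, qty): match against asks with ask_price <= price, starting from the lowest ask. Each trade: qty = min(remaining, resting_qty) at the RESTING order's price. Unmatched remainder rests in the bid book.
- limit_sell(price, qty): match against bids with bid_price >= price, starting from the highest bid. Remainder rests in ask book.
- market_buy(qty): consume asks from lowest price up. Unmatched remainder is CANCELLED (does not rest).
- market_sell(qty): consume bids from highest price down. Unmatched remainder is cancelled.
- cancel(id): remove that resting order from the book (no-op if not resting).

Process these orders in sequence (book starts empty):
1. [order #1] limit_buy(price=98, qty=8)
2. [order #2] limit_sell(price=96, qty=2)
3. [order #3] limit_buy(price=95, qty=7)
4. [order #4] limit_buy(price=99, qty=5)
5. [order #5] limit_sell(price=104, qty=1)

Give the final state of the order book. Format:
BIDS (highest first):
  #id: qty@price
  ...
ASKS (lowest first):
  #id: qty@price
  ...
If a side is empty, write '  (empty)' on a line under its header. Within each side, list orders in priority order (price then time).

Answer: BIDS (highest first):
  #4: 5@99
  #1: 6@98
  #3: 7@95
ASKS (lowest first):
  #5: 1@104

Derivation:
After op 1 [order #1] limit_buy(price=98, qty=8): fills=none; bids=[#1:8@98] asks=[-]
After op 2 [order #2] limit_sell(price=96, qty=2): fills=#1x#2:2@98; bids=[#1:6@98] asks=[-]
After op 3 [order #3] limit_buy(price=95, qty=7): fills=none; bids=[#1:6@98 #3:7@95] asks=[-]
After op 4 [order #4] limit_buy(price=99, qty=5): fills=none; bids=[#4:5@99 #1:6@98 #3:7@95] asks=[-]
After op 5 [order #5] limit_sell(price=104, qty=1): fills=none; bids=[#4:5@99 #1:6@98 #3:7@95] asks=[#5:1@104]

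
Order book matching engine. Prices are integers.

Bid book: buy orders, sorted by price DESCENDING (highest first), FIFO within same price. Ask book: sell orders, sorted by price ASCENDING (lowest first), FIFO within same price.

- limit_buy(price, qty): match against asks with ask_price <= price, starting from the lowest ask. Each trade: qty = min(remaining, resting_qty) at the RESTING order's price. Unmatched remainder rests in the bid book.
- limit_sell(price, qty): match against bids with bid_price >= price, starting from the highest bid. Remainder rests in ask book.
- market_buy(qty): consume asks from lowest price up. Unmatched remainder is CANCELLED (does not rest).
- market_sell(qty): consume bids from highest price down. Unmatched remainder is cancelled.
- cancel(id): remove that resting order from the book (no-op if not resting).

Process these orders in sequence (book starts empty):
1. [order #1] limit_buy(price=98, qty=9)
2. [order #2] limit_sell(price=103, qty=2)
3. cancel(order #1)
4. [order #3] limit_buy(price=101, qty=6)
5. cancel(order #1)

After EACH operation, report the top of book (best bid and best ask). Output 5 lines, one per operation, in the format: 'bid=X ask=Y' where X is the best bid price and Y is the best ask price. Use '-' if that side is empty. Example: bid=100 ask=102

After op 1 [order #1] limit_buy(price=98, qty=9): fills=none; bids=[#1:9@98] asks=[-]
After op 2 [order #2] limit_sell(price=103, qty=2): fills=none; bids=[#1:9@98] asks=[#2:2@103]
After op 3 cancel(order #1): fills=none; bids=[-] asks=[#2:2@103]
After op 4 [order #3] limit_buy(price=101, qty=6): fills=none; bids=[#3:6@101] asks=[#2:2@103]
After op 5 cancel(order #1): fills=none; bids=[#3:6@101] asks=[#2:2@103]

Answer: bid=98 ask=-
bid=98 ask=103
bid=- ask=103
bid=101 ask=103
bid=101 ask=103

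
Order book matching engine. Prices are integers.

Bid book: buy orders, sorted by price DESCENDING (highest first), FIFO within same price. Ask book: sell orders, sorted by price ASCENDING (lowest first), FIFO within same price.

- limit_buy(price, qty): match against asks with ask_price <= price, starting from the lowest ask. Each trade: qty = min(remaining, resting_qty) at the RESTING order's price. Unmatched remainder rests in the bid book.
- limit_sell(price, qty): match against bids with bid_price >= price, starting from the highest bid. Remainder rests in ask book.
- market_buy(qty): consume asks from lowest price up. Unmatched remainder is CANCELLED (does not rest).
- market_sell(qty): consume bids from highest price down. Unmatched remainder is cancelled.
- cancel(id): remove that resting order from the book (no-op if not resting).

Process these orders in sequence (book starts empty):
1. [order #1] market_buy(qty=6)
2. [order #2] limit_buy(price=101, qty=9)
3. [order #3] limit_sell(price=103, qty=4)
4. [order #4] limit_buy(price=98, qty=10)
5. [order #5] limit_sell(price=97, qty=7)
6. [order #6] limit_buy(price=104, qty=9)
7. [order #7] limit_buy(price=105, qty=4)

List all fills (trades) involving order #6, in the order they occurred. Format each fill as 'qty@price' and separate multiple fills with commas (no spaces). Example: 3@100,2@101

Answer: 4@103

Derivation:
After op 1 [order #1] market_buy(qty=6): fills=none; bids=[-] asks=[-]
After op 2 [order #2] limit_buy(price=101, qty=9): fills=none; bids=[#2:9@101] asks=[-]
After op 3 [order #3] limit_sell(price=103, qty=4): fills=none; bids=[#2:9@101] asks=[#3:4@103]
After op 4 [order #4] limit_buy(price=98, qty=10): fills=none; bids=[#2:9@101 #4:10@98] asks=[#3:4@103]
After op 5 [order #5] limit_sell(price=97, qty=7): fills=#2x#5:7@101; bids=[#2:2@101 #4:10@98] asks=[#3:4@103]
After op 6 [order #6] limit_buy(price=104, qty=9): fills=#6x#3:4@103; bids=[#6:5@104 #2:2@101 #4:10@98] asks=[-]
After op 7 [order #7] limit_buy(price=105, qty=4): fills=none; bids=[#7:4@105 #6:5@104 #2:2@101 #4:10@98] asks=[-]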